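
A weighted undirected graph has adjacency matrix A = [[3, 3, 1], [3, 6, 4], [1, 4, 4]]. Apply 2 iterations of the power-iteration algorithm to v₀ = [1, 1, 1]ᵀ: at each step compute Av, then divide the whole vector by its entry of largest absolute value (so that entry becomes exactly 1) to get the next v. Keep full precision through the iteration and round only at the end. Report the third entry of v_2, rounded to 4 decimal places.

0.7037

Av0 = (7.00000, 13.00000, 9.00000); divide by 13.00000 → v1 = (0.53846, 1.00000, 0.69231)
Av1 = (5.30769, 10.38462, 7.30769); divide by 10.38462 → v2 = (0.51111, 1.00000, 0.70370)
Requested entry of v2: 95/135 = 0.7037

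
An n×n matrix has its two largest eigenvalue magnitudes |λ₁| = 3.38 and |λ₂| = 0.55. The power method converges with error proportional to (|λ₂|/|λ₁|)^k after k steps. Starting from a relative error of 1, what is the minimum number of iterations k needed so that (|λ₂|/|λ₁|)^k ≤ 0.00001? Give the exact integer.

|λ₂/λ₁| = 0.55/3.38 = 0.16272
Need k ≥ ln(0.00001) / ln(0.16272) = -11.5129 / -1.8157 ≈ 6.341
Smallest integer k satisfying the bound: 7

7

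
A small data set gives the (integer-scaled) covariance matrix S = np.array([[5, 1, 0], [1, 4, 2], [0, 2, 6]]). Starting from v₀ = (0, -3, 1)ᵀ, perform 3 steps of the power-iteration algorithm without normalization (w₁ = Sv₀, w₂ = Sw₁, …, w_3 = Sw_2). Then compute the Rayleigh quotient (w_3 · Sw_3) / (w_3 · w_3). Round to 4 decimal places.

w1 = Sv₀ = (5·0 + 1·(-3) + 0·1; 1·0 + 4·(-3) + 2·1; 0·0 + 2·(-3) + 6·1) = (-3, -10, 0)
w2 = Sw1 = (5·(-3) + 1·(-10) + 0·0; 1·(-3) + 4·(-10) + 2·0; 0·(-3) + 2·(-10) + 6·0) = (-25, -43, -20)
w3 = Sw2 = (-168, -237, -206)
Sw3 = (-1077, -1528, -1710)
w3·Sw3 = (-168)·(-1077) + (-237)·(-1528) + (-206)·(-1710) = 895332; w3·w3 = (-168)·(-168) + (-237)·(-237) + (-206)·(-206) = 126829
λ ≈ 895332/126829 = 7.0594

7.0594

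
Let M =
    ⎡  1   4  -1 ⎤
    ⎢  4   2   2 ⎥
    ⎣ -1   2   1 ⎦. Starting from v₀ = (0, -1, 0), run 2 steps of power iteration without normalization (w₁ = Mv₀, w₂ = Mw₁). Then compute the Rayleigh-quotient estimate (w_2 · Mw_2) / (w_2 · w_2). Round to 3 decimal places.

λ ≈ 4.894

w1 = Mv₀ = (1·0 + 4·(-1) + (-1)·0; 4·0 + 2·(-1) + 2·0; (-1)·0 + 2·(-1) + 1·0) = (-4, -2, -2)
w2 = Mw1 = (1·(-4) + 4·(-2) + (-1)·(-2); 4·(-4) + 2·(-2) + 2·(-2); (-1)·(-4) + 2·(-2) + 1·(-2)) = (-10, -24, -2)
Mw2 = (-104, -92, -40)
w2·Mw2 = (-10)·(-104) + (-24)·(-92) + (-2)·(-40) = 3328; w2·w2 = (-10)·(-10) + (-24)·(-24) + (-2)·(-2) = 680
λ ≈ 3328/680 = 4.894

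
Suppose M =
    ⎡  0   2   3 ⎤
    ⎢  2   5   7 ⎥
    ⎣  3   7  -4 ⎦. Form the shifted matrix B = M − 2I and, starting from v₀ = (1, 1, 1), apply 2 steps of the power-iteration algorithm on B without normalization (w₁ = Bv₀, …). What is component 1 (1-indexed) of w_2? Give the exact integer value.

B = M − 2I has rows (-2, 2, 3); (2, 3, 7); (3, 7, -6)
w1 = Bv₀ = ((-2)·1 + 2·1 + 3·1; 2·1 + 3·1 + 7·1; 3·1 + 7·1 + (-6)·1) = (3, 12, 4)
w2 = Bw1 = ((-2)·3 + 2·12 + 3·4; 2·3 + 3·12 + 7·4; 3·3 + 7·12 + (-6)·4) = (30, 70, 69)
Requested component of w2: 30

30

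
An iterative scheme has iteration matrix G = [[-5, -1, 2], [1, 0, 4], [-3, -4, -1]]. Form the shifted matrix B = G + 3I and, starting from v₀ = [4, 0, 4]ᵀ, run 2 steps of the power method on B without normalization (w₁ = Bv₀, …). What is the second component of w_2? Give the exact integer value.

B = G + 3I has rows (-2, -1, 2); (1, 3, 4); (-3, -4, 2)
w1 = Bv₀ = (0, 20, -4)
w2 = Bw1 = (-28, 44, -88)
Requested component of w2: 44

44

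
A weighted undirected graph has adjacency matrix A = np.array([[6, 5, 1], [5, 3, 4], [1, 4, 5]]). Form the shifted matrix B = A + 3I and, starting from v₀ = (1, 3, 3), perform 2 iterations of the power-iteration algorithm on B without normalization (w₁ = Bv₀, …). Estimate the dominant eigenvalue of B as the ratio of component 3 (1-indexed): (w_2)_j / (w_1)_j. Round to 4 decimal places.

B = A + 3I has rows (9, 5, 1); (5, 6, 4); (1, 4, 8)
w1 = Bv₀ = (9·1 + 5·3 + 1·3; 5·1 + 6·3 + 4·3; 1·1 + 4·3 + 8·3) = (27, 35, 37)
w2 = Bw1 = (9·27 + 5·35 + 1·37; 5·27 + 6·35 + 4·37; 1·27 + 4·35 + 8·37) = (455, 493, 463)
Ratio: 463/37 = 12.5135

12.5135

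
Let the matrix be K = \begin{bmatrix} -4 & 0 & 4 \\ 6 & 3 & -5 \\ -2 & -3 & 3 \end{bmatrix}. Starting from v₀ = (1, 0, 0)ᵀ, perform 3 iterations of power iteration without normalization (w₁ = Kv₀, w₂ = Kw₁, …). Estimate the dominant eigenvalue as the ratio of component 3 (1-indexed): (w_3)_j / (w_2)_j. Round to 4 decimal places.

w1 = Kv₀ = ((-4)·1 + 0·0 + 4·0; 6·1 + 3·0 + (-5)·0; (-2)·1 + (-3)·0 + 3·0) = (-4, 6, -2)
w2 = Kw1 = ((-4)·(-4) + 0·6 + 4·(-2); 6·(-4) + 3·6 + (-5)·(-2); (-2)·(-4) + (-3)·6 + 3·(-2)) = (8, 4, -16)
w3 = Kw2 = (-96, 140, -76)
Ratio at component: -76 / -16 = 4.7500

λ ≈ 4.7500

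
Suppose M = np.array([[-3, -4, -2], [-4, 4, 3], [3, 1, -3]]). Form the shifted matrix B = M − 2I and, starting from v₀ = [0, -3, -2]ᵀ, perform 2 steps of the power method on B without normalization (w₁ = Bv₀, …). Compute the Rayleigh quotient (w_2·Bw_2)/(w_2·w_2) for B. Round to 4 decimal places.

B = M − 2I has rows (-5, -4, -2); (-4, 2, 3); (3, 1, -5)
w1 = Bv₀ = ((-5)·0 + (-4)·(-3) + (-2)·(-2); (-4)·0 + 2·(-3) + 3·(-2); 3·0 + 1·(-3) + (-5)·(-2)) = (16, -12, 7)
w2 = Bw1 = ((-5)·16 + (-4)·(-12) + (-2)·7; (-4)·16 + 2·(-12) + 3·7; 3·16 + 1·(-12) + (-5)·7) = (-46, -67, 1)
Bw2 = (496, 53, -210)
w2·Bw2 = -26577; w2·w2 = 6606; μ ≈ -26577/6606 = -4.0232

-4.0232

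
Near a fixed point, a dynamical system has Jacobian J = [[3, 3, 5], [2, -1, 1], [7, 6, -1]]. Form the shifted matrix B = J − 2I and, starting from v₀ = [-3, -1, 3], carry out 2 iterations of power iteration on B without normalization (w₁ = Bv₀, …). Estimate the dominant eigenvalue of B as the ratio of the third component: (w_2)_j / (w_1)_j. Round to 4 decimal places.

B = J − 2I has rows (1, 3, 5); (2, -3, 1); (7, 6, -3)
w1 = Bv₀ = (1·(-3) + 3·(-1) + 5·3; 2·(-3) + (-3)·(-1) + 1·3; 7·(-3) + 6·(-1) + (-3)·3) = (9, 0, -36)
w2 = Bw1 = (1·9 + 3·0 + 5·(-36); 2·9 + (-3)·0 + 1·(-36); 7·9 + 6·0 + (-3)·(-36)) = (-171, -18, 171)
Ratio: 171/-36 = -4.7500

-4.7500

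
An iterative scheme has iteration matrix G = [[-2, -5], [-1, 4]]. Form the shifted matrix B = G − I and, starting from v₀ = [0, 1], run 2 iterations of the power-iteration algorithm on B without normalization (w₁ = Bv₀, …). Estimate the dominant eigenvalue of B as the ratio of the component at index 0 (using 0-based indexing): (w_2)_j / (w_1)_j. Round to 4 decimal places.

μ ≈ 0.0000

B = G − I has rows (-3, -5); (-1, 3)
w1 = Bv₀ = ((-3)·0 + (-5)·1; (-1)·0 + 3·1) = (-5, 3)
w2 = Bw1 = ((-3)·(-5) + (-5)·3; (-1)·(-5) + 3·3) = (0, 14)
Ratio: 0/-5 = 0.0000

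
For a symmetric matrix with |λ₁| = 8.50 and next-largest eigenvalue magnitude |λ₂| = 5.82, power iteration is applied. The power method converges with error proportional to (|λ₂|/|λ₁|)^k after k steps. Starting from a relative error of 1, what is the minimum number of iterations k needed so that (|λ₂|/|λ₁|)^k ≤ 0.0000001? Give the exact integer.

43

|λ₂/λ₁| = 5.82/8.50 = 0.68471
Need k ≥ ln(0.0000001) / ln(0.68471) = -16.1181 / -0.3788 ≈ 42.554
Smallest integer k satisfying the bound: 43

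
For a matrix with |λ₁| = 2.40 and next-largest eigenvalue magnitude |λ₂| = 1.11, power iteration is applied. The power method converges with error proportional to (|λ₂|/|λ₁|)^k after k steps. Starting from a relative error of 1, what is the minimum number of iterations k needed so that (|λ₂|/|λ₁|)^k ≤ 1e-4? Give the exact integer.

12

|λ₂/λ₁| = 1.11/2.40 = 0.46250
Need k ≥ ln(1e-4) / ln(0.46250) = -9.2103 / -0.7711 ≈ 11.944
Smallest integer k satisfying the bound: 12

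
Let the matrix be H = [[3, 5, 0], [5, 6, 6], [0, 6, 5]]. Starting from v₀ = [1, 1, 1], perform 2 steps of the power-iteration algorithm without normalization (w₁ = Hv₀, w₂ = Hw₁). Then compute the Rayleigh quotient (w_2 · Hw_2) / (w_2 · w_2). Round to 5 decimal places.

12.99677

w1 = Hv₀ = (3·1 + 5·1 + 0·1; 5·1 + 6·1 + 6·1; 0·1 + 6·1 + 5·1) = (8, 17, 11)
w2 = Hw1 = (3·8 + 5·17 + 0·11; 5·8 + 6·17 + 6·11; 0·8 + 6·17 + 5·11) = (109, 208, 157)
Hw2 = (1367, 2735, 2033)
w2·Hw2 = 109·1367 + 208·2735 + 157·2033 = 1037064; w2·w2 = 109·109 + 208·208 + 157·157 = 79794
λ ≈ 1037064/79794 = 12.99677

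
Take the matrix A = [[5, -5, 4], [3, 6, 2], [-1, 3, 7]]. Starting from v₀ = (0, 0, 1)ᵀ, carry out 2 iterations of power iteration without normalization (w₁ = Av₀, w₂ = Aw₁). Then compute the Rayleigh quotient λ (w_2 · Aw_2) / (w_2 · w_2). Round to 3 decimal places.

λ ≈ 8.509

w1 = Av₀ = (5·0 + (-5)·0 + 4·1; 3·0 + 6·0 + 2·1; (-1)·0 + 3·0 + 7·1) = (4, 2, 7)
w2 = Aw1 = (5·4 + (-5)·2 + 4·7; 3·4 + 6·2 + 2·7; (-1)·4 + 3·2 + 7·7) = (38, 38, 51)
Aw2 = (204, 444, 433)
w2·Aw2 = 38·204 + 38·444 + 51·433 = 46707; w2·w2 = 38·38 + 38·38 + 51·51 = 5489
λ ≈ 46707/5489 = 8.509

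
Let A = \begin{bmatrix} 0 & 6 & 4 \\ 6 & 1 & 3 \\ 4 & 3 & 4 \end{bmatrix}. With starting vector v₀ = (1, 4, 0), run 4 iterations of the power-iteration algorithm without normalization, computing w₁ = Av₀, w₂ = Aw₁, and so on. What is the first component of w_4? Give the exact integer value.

w1 = Av₀ = (24, 10, 16)
w2 = Aw1 = (124, 202, 190)
w3 = Aw2 = (1972, 1516, 1862)
w4 = Aw3 = (16544, 18934, 19884)
The requested component of w4 is 16544.

16544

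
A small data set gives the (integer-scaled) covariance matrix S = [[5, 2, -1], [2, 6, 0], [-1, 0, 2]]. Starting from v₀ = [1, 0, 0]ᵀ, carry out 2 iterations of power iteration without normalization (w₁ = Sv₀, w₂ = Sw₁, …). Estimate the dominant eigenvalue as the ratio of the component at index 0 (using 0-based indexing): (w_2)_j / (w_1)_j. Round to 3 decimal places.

w1 = Sv₀ = (5, 2, -1)
w2 = Sw1 = (30, 22, -7)
Ratio at component: 30 / 5 = 6.000

λ ≈ 6.000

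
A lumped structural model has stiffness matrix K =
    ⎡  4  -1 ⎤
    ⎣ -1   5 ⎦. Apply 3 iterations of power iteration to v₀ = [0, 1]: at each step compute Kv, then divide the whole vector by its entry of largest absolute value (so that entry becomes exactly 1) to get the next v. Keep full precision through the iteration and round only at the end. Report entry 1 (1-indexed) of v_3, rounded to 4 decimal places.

Kv0 = (-1.00000, 5.00000); divide by 5.00000 → v1 = (-0.20000, 1.00000)
Kv1 = (-1.80000, 5.20000); divide by 5.20000 → v2 = (-0.34615, 1.00000)
Kv2 = (-2.38462, 5.34615); divide by 5.34615 → v3 = (-0.44604, 1.00000)
Requested entry of v3: -62/139 = -0.4460

-0.4460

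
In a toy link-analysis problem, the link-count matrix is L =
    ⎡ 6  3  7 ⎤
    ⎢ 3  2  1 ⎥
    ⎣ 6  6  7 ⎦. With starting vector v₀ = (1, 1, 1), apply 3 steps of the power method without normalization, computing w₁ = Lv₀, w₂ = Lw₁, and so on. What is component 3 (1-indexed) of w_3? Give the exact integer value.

3811

w1 = Lv₀ = (6·1 + 3·1 + 7·1; 3·1 + 2·1 + 1·1; 6·1 + 6·1 + 7·1) = (16, 6, 19)
w2 = Lw1 = (6·16 + 3·6 + 7·19; 3·16 + 2·6 + 1·19; 6·16 + 6·6 + 7·19) = (247, 79, 265)
w3 = Lw2 = (3574, 1164, 3811)
The requested component of w3 is 3811.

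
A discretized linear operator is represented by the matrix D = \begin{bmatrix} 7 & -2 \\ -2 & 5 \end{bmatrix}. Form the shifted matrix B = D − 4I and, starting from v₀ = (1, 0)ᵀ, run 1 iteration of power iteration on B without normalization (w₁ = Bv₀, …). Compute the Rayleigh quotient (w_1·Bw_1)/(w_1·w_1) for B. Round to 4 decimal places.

4.2308

B = D − 4I has rows (3, -2); (-2, 1)
w1 = Bv₀ = (3, -2)
Bw1 = (13, -8)
w1·Bw1 = 55; w1·w1 = 13; μ ≈ 55/13 = 4.2308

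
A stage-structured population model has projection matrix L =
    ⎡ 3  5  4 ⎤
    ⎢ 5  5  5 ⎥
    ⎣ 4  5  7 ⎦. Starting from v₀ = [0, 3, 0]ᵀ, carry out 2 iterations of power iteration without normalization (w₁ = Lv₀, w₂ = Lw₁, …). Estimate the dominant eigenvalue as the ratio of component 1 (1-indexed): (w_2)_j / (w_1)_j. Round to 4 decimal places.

w1 = Lv₀ = (3·0 + 5·3 + 4·0; 5·0 + 5·3 + 5·0; 4·0 + 5·3 + 7·0) = (15, 15, 15)
w2 = Lw1 = (3·15 + 5·15 + 4·15; 5·15 + 5·15 + 5·15; 4·15 + 5·15 + 7·15) = (180, 225, 240)
Ratio at component: 180 / 15 = 12.0000

λ ≈ 12.0000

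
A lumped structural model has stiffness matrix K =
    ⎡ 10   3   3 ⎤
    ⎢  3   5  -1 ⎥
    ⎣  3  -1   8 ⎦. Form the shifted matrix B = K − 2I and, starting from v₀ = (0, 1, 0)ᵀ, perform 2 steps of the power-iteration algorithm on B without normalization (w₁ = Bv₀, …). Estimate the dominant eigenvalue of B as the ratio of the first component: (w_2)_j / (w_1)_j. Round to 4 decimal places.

B = K − 2I has rows (8, 3, 3); (3, 3, -1); (3, -1, 6)
w1 = Bv₀ = (8·0 + 3·1 + 3·0; 3·0 + 3·1 + (-1)·0; 3·0 + (-1)·1 + 6·0) = (3, 3, -1)
w2 = Bw1 = (8·3 + 3·3 + 3·(-1); 3·3 + 3·3 + (-1)·(-1); 3·3 + (-1)·3 + 6·(-1)) = (30, 19, 0)
Ratio: 30/3 = 10.0000

μ ≈ 10.0000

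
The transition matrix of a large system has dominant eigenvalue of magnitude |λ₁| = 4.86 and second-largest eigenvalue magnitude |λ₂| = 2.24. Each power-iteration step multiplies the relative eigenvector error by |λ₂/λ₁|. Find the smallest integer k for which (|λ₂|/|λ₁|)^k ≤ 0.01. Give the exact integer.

6

|λ₂/λ₁| = 2.24/4.86 = 0.46091
Need k ≥ ln(0.01) / ln(0.46091) = -4.6052 / -0.7746 ≈ 5.946
Smallest integer k satisfying the bound: 6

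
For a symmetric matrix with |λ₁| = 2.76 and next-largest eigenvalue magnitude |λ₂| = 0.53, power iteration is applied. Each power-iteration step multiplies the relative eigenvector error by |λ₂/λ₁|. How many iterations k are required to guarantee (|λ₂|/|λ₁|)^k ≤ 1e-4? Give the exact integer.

|λ₂/λ₁| = 0.53/2.76 = 0.19203
Need k ≥ ln(1e-4) / ln(0.19203) = -9.2103 / -1.6501 ≈ 5.582
Smallest integer k satisfying the bound: 6

6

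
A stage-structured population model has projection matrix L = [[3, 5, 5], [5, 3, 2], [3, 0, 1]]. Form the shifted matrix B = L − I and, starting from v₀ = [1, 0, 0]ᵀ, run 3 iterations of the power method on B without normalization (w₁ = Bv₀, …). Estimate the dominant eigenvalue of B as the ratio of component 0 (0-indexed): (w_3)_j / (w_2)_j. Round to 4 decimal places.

μ ≈ 5.6364

B = L − I has rows (2, 5, 5); (5, 2, 2); (3, 0, 0)
w1 = Bv₀ = (2, 5, 3)
w2 = Bw1 = (44, 26, 6)
w3 = Bw2 = (248, 284, 132)
Ratio: 248/44 = 5.6364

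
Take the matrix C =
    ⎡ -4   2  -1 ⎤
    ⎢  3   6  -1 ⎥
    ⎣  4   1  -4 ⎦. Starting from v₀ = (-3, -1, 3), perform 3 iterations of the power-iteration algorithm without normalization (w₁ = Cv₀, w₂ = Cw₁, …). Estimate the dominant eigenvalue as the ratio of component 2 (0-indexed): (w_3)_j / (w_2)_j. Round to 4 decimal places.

λ ≈ -5.9818

w1 = Cv₀ = ((-4)·(-3) + 2·(-1) + (-1)·3; 3·(-3) + 6·(-1) + (-1)·3; 4·(-3) + 1·(-1) + (-4)·3) = (7, -18, -25)
w2 = Cw1 = ((-4)·7 + 2·(-18) + (-1)·(-25); 3·7 + 6·(-18) + (-1)·(-25); 4·7 + 1·(-18) + (-4)·(-25)) = (-39, -62, 110)
w3 = Cw2 = (-78, -599, -658)
Ratio at component: -658 / 110 = -5.9818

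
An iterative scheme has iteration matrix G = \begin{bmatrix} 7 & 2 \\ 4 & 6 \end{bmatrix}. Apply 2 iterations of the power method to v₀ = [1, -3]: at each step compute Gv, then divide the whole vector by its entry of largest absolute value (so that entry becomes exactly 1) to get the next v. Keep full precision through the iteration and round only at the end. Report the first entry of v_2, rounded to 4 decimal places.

Gv0 = (1.00000, -14.00000); divide by -14.00000 → v1 = (-0.07143, 1.00000)
Gv1 = (1.50000, 5.71429); divide by 5.71429 → v2 = (0.26250, 1.00000)
Requested entry of v2: -21/-80 = 0.2625

0.2625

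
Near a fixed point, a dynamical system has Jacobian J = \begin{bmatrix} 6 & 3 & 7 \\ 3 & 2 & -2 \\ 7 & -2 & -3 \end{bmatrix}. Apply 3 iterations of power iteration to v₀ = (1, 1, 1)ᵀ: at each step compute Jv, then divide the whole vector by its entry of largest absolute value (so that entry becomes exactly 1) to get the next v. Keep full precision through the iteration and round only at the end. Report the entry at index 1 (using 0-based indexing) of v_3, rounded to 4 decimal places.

0.1643

Jv0 = (16.00000, 3.00000, 2.00000); divide by 16.00000 → v1 = (1.00000, 0.18750, 0.12500)
Jv1 = (7.43750, 3.12500, 6.25000); divide by 7.43750 → v2 = (1.00000, 0.42017, 0.84034)
Jv2 = (13.14286, 2.15966, 3.63866); divide by 13.14286 → v3 = (1.00000, 0.16432, 0.27685)
Requested entry of v3: 257/1564 = 0.1643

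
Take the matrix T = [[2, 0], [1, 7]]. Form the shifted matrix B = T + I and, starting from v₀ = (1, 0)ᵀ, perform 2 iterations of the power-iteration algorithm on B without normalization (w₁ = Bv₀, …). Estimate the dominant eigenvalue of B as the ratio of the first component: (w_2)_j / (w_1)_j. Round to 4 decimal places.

B = T + I has rows (3, 0); (1, 8)
w1 = Bv₀ = (3·1 + 0·0; 1·1 + 8·0) = (3, 1)
w2 = Bw1 = (3·3 + 0·1; 1·3 + 8·1) = (9, 11)
Ratio: 9/3 = 3.0000

μ ≈ 3.0000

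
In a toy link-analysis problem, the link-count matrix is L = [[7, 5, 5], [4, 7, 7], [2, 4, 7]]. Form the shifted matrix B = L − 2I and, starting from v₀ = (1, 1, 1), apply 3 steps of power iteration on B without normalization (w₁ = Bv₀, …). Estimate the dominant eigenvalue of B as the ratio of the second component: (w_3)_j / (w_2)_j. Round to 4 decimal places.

B = L − 2I has rows (5, 5, 5); (4, 5, 7); (2, 4, 5)
w1 = Bv₀ = (15, 16, 11)
w2 = Bw1 = (210, 217, 149)
w3 = Bw2 = (2880, 2968, 2033)
Ratio: 2968/217 = 13.6774

13.6774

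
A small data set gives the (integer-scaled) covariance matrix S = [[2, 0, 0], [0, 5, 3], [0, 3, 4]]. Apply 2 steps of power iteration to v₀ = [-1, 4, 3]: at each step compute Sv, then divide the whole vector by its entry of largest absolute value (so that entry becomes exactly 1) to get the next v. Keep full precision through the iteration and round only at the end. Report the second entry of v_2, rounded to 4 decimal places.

1.0000

Sv0 = (-2.00000, 29.00000, 24.00000); divide by 29.00000 → v1 = (-0.06897, 1.00000, 0.82759)
Sv1 = (-0.13793, 7.48276, 6.31034); divide by 7.48276 → v2 = (-0.01843, 1.00000, 0.84332)
Requested entry of v2: 217/217 = 1.0000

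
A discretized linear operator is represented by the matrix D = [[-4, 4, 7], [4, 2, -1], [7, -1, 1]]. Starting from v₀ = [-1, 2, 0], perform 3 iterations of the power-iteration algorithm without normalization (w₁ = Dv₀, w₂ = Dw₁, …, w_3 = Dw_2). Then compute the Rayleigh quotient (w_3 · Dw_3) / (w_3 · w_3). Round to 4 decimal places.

w1 = Dv₀ = (12, 0, -9)
w2 = Dw1 = (-111, 57, 75)
w3 = Dw2 = (1197, -405, -759)
Dw3 = (-11721, 4737, 8025)
w3·Dw3 = 1197·(-11721) + (-405)·4737 + (-759)·8025 = -22039497; w3·w3 = 1197·1197 + (-405)·(-405) + (-759)·(-759) = 2172915
λ ≈ -22039497/2172915 = -10.1428

λ ≈ -10.1428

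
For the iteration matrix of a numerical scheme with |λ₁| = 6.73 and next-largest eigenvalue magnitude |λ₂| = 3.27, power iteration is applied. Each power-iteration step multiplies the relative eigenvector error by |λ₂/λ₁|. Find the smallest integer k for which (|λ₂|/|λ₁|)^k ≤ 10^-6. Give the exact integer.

20

|λ₂/λ₁| = 3.27/6.73 = 0.48588
Need k ≥ ln(10^-6) / ln(0.48588) = -13.8155 / -0.7218 ≈ 19.141
Smallest integer k satisfying the bound: 20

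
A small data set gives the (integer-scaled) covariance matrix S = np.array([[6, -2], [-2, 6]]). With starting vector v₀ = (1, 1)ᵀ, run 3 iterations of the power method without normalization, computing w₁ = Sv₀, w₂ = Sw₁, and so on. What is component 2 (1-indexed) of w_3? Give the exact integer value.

w1 = Sv₀ = (6·1 + (-2)·1; (-2)·1 + 6·1) = (4, 4)
w2 = Sw1 = (6·4 + (-2)·4; (-2)·4 + 6·4) = (16, 16)
w3 = Sw2 = (64, 64)
The requested component of w3 is 64.

64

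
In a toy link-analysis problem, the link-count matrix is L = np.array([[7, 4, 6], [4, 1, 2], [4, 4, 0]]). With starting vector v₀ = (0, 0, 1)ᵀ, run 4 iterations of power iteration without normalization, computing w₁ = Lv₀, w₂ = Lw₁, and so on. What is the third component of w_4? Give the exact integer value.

w1 = Lv₀ = (7·0 + 4·0 + 6·1; 4·0 + 1·0 + 2·1; 4·0 + 4·0 + 0·1) = (6, 2, 0)
w2 = Lw1 = (7·6 + 4·2 + 6·0; 4·6 + 1·2 + 2·0; 4·6 + 4·2 + 0·0) = (50, 26, 32)
w3 = Lw2 = (646, 290, 304)
w4 = Lw3 = (7506, 3482, 3744)
The requested component of w4 is 3744.

3744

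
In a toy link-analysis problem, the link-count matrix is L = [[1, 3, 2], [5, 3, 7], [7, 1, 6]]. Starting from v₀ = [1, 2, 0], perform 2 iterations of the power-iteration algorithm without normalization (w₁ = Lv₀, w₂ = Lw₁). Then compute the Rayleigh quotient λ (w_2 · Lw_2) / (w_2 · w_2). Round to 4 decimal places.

11.1150

w1 = Lv₀ = (7, 11, 9)
w2 = Lw1 = (58, 131, 114)
Lw2 = (679, 1481, 1221)
w2·Lw2 = 58·679 + 131·1481 + 114·1221 = 372587; w2·w2 = 58·58 + 131·131 + 114·114 = 33521
λ ≈ 372587/33521 = 11.1150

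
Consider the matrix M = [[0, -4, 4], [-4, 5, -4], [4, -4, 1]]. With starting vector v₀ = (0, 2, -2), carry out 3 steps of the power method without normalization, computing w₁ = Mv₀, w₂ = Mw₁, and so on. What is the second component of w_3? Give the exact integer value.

2002

w1 = Mv₀ = (-16, 18, -10)
w2 = Mw1 = (-112, 194, -146)
w3 = Mw2 = (-1360, 2002, -1370)
The requested component of w3 is 2002.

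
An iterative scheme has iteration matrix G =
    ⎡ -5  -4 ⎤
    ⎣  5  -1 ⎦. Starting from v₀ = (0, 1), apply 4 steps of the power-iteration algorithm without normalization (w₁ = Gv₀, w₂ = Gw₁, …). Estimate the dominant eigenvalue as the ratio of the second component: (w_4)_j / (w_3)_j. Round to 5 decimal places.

λ ≈ -2.58273

w1 = Gv₀ = ((-5)·0 + (-4)·1; 5·0 + (-1)·1) = (-4, -1)
w2 = Gw1 = ((-5)·(-4) + (-4)·(-1); 5·(-4) + (-1)·(-1)) = (24, -19)
w3 = Gw2 = (-44, 139)
w4 = Gw3 = (-336, -359)
Ratio at component: -359 / 139 = -2.58273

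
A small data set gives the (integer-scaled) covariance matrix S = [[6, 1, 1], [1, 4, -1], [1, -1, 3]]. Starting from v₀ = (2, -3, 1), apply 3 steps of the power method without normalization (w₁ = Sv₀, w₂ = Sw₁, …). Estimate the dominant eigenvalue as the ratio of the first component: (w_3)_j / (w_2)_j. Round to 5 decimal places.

λ ≈ 6.05263

w1 = Sv₀ = (6·2 + 1·(-3) + 1·1; 1·2 + 4·(-3) + (-1)·1; 1·2 + (-1)·(-3) + 3·1) = (10, -11, 8)
w2 = Sw1 = (6·10 + 1·(-11) + 1·8; 1·10 + 4·(-11) + (-1)·8; 1·10 + (-1)·(-11) + 3·8) = (57, -42, 45)
w3 = Sw2 = (345, -156, 234)
Ratio at component: 345 / 57 = 6.05263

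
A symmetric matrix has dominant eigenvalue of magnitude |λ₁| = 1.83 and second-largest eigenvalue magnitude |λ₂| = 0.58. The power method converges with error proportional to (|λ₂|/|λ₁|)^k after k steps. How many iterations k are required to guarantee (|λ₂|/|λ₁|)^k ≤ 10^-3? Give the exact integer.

7

|λ₂/λ₁| = 0.58/1.83 = 0.31694
Need k ≥ ln(10^-3) / ln(0.31694) = -6.9078 / -1.1490 ≈ 6.012
Smallest integer k satisfying the bound: 7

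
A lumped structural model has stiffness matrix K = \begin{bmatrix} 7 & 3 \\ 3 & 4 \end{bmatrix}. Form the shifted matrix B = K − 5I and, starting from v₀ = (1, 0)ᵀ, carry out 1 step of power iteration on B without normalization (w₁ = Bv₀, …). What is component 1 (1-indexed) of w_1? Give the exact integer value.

2

B = K − 5I has rows (2, 3); (3, -1)
w1 = Bv₀ = (2, 3)
Requested component of w1: 2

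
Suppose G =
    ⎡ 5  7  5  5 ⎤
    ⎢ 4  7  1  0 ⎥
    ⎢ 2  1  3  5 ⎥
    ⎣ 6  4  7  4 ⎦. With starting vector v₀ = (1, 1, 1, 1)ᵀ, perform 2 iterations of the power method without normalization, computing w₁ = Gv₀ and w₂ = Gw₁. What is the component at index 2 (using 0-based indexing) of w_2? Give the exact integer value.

w1 = Gv₀ = (5·1 + 7·1 + 5·1 + 5·1; 4·1 + 7·1 + 1·1 + 0·1; 2·1 + 1·1 + 3·1 + 5·1; 6·1 + 4·1 + 7·1 + 4·1) = (22, 12, 11, 21)
w2 = Gw1 = (5·22 + 7·12 + 5·11 + 5·21; 4·22 + 7·12 + 1·11 + 0·21; 2·22 + 1·12 + 3·11 + 5·21; 6·22 + 4·12 + 7·11 + 4·21) = (354, 183, 194, 341)
The requested component of w2 is 194.

194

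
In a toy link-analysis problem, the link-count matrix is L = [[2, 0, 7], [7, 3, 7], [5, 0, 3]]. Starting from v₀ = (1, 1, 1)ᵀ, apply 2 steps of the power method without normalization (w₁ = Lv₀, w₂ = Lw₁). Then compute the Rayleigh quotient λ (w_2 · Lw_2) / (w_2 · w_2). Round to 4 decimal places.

w1 = Lv₀ = (9, 17, 8)
w2 = Lw1 = (74, 170, 69)
Lw2 = (631, 1511, 577)
w2·Lw2 = 74·631 + 170·1511 + 69·577 = 343377; w2·w2 = 74·74 + 170·170 + 69·69 = 39137
λ ≈ 343377/39137 = 8.7737

λ ≈ 8.7737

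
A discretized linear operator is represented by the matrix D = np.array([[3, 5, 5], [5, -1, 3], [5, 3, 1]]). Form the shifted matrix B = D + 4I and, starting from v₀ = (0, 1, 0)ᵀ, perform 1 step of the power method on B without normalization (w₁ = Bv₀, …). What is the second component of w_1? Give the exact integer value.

3

B = D + 4I has rows (7, 5, 5); (5, 3, 3); (5, 3, 5)
w1 = Bv₀ = (7·0 + 5·1 + 5·0; 5·0 + 3·1 + 3·0; 5·0 + 3·1 + 5·0) = (5, 3, 3)
Requested component of w1: 3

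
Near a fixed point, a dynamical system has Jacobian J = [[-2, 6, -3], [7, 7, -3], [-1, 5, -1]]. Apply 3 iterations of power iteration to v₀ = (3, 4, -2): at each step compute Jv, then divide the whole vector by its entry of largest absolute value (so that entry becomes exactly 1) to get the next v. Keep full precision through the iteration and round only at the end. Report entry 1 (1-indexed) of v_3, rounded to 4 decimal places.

Jv0 = (24.00000, 55.00000, 19.00000); divide by 55.00000 → v1 = (0.43636, 1.00000, 0.34545)
Jv1 = (4.09091, 9.01818, 4.21818); divide by 9.01818 → v2 = (0.45363, 1.00000, 0.46774)
Jv2 = (3.68952, 8.77218, 4.07863); divide by 8.77218 → v3 = (0.42059, 1.00000, 0.46495)
Requested entry of v3: 1830/4351 = 0.4206

0.4206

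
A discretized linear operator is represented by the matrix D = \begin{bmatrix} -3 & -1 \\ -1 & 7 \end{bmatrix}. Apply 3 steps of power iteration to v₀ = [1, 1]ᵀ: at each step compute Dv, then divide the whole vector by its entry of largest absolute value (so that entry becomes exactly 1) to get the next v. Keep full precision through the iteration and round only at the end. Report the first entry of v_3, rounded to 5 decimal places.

Dv0 = (-4.000000, 6.000000); divide by 6.000000 → v1 = (-0.666667, 1.000000)
Dv1 = (1.000000, 7.666667); divide by 7.666667 → v2 = (0.130435, 1.000000)
Dv2 = (-1.391304, 6.869565); divide by 6.869565 → v3 = (-0.202532, 1.000000)
Requested entry of v3: -64/316 = -0.20253

-0.20253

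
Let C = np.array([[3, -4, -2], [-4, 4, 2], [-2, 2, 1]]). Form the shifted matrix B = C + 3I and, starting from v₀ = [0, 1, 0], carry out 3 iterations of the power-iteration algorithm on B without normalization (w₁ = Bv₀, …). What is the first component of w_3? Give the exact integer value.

-672

B = C + 3I has rows (6, -4, -2); (-4, 7, 2); (-2, 2, 4)
w1 = Bv₀ = (6·0 + (-4)·1 + (-2)·0; (-4)·0 + 7·1 + 2·0; (-2)·0 + 2·1 + 4·0) = (-4, 7, 2)
w2 = Bw1 = (6·(-4) + (-4)·7 + (-2)·2; (-4)·(-4) + 7·7 + 2·2; (-2)·(-4) + 2·7 + 4·2) = (-56, 69, 30)
w3 = Bw2 = (-672, 767, 370)
Requested component of w3: -672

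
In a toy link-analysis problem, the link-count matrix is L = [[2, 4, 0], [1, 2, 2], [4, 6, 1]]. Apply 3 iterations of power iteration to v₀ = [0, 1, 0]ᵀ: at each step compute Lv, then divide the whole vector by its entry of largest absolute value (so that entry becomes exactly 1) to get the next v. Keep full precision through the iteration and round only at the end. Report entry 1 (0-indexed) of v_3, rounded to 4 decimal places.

0.5688

Lv0 = (4.00000, 2.00000, 6.00000); divide by 6.00000 → v1 = (0.66667, 0.33333, 1.00000)
Lv1 = (2.66667, 3.33333, 5.66667); divide by 5.66667 → v2 = (0.47059, 0.58824, 1.00000)
Lv2 = (3.29412, 3.64706, 6.41176); divide by 6.41176 → v3 = (0.51376, 0.56881, 1.00000)
Requested entry of v3: 124/218 = 0.5688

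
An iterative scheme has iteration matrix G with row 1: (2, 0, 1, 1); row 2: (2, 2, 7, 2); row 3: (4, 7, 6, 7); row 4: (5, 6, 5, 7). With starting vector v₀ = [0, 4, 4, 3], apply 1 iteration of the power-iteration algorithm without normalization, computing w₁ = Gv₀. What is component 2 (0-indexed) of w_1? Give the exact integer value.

73

w1 = Gv₀ = (7, 42, 73, 65)
The requested component of w1 is 73.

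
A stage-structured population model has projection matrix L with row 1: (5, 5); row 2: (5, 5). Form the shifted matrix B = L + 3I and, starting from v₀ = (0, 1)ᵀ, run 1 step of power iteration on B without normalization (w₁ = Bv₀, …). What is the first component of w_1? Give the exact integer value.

5

B = L + 3I has rows (8, 5); (5, 8)
w1 = Bv₀ = (8·0 + 5·1; 5·0 + 8·1) = (5, 8)
Requested component of w1: 5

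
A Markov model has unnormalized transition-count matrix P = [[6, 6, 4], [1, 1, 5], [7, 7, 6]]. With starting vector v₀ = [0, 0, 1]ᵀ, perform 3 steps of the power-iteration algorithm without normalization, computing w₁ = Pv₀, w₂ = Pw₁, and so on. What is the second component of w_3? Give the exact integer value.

w1 = Pv₀ = (6·0 + 6·0 + 4·1; 1·0 + 1·0 + 5·1; 7·0 + 7·0 + 6·1) = (4, 5, 6)
w2 = Pw1 = (6·4 + 6·5 + 4·6; 1·4 + 1·5 + 5·6; 7·4 + 7·5 + 6·6) = (78, 39, 99)
w3 = Pw2 = (1098, 612, 1413)
The requested component of w3 is 612.

612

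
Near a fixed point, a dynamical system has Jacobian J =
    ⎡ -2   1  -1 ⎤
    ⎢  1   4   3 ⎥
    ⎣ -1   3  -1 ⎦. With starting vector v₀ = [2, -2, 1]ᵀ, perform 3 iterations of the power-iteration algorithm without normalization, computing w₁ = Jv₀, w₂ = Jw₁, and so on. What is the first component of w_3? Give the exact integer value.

w1 = Jv₀ = ((-2)·2 + 1·(-2) + (-1)·1; 1·2 + 4·(-2) + 3·1; (-1)·2 + 3·(-2) + (-1)·1) = (-7, -3, -9)
w2 = Jw1 = ((-2)·(-7) + 1·(-3) + (-1)·(-9); 1·(-7) + 4·(-3) + 3·(-9); (-1)·(-7) + 3·(-3) + (-1)·(-9)) = (20, -46, 7)
w3 = Jw2 = (-93, -143, -165)
The requested component of w3 is -93.

-93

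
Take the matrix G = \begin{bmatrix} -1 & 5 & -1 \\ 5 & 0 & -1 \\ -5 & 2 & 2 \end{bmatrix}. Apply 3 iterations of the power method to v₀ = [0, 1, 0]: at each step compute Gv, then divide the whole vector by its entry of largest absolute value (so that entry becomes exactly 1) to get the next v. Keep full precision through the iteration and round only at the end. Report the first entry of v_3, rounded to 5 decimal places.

Gv0 = (5.000000, 0.000000, 2.000000); divide by 5.000000 → v1 = (1.000000, 0.000000, 0.400000)
Gv1 = (-1.400000, 4.600000, -4.200000); divide by 4.600000 → v2 = (-0.304348, 1.000000, -0.913043)
Gv2 = (6.217391, -0.608696, 1.695652); divide by 6.217391 → v3 = (1.000000, -0.097902, 0.272727)
Requested entry of v3: 143/143 = 1.00000

1.00000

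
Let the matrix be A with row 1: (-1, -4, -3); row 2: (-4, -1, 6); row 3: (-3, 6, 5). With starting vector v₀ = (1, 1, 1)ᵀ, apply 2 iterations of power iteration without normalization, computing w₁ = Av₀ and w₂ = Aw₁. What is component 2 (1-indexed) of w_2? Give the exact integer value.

w1 = Av₀ = (-8, 1, 8)
w2 = Aw1 = (-20, 79, 70)
The requested component of w2 is 79.

79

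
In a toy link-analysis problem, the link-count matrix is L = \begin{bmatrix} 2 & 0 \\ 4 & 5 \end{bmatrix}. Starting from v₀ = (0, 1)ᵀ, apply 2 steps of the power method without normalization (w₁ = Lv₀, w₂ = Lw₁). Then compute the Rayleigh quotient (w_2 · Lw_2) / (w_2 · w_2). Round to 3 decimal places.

w1 = Lv₀ = (0, 5)
w2 = Lw1 = (0, 25)
Lw2 = (0, 125)
w2·Lw2 = 0·0 + 25·125 = 3125; w2·w2 = 0·0 + 25·25 = 625
λ ≈ 3125/625 = 5.000

5.000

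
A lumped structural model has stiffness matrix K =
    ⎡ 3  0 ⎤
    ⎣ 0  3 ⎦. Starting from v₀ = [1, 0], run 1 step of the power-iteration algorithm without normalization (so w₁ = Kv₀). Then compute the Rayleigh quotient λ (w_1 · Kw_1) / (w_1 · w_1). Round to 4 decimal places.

λ ≈ 3.0000

w1 = Kv₀ = (3, 0)
Kw1 = (9, 0)
w1·Kw1 = 3·9 + 0·0 = 27; w1·w1 = 3·3 + 0·0 = 9
λ ≈ 27/9 = 3.0000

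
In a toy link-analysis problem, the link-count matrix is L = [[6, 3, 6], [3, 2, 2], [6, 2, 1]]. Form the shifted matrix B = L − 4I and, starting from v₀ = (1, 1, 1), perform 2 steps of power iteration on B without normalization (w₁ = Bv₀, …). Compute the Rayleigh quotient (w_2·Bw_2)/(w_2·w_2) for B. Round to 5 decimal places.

B = L − 4I has rows (2, 3, 6); (3, -2, 2); (6, 2, -3)
w1 = Bv₀ = (2·1 + 3·1 + 6·1; 3·1 + (-2)·1 + 2·1; 6·1 + 2·1 + (-3)·1) = (11, 3, 5)
w2 = Bw1 = (2·11 + 3·3 + 6·5; 3·11 + (-2)·3 + 2·5; 6·11 + 2·3 + (-3)·5) = (61, 37, 57)
Bw2 = (575, 223, 269)
w2·Bw2 = 58659; w2·w2 = 8339; μ ≈ 58659/8339 = 7.03430

μ ≈ 7.03430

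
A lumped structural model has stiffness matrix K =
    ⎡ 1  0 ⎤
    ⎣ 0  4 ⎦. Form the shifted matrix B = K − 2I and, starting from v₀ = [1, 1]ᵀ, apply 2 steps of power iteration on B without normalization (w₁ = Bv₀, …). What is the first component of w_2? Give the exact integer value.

1

B = K − 2I has rows (-1, 0); (0, 2)
w1 = Bv₀ = (-1, 2)
w2 = Bw1 = (1, 4)
Requested component of w2: 1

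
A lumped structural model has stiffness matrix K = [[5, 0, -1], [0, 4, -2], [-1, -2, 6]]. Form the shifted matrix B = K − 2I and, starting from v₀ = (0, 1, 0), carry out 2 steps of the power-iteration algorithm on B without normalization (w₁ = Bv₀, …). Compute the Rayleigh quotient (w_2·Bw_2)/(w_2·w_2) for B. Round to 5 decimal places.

B = K − 2I has rows (3, 0, -1); (0, 2, -2); (-1, -2, 4)
w1 = Bv₀ = (0, 2, -2)
w2 = Bw1 = (2, 8, -12)
Bw2 = (18, 40, -66)
w2·Bw2 = 1148; w2·w2 = 212; μ ≈ 1148/212 = 5.41509

μ ≈ 5.41509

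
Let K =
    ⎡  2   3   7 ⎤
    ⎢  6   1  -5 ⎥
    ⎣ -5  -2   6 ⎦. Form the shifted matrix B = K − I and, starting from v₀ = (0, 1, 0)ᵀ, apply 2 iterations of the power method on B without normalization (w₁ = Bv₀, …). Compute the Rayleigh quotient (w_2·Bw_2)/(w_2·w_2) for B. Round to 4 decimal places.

B = K − I has rows (1, 3, 7); (6, 0, -5); (-5, -2, 5)
w1 = Bv₀ = (3, 0, -2)
w2 = Bw1 = (-11, 28, -25)
Bw2 = (-102, 59, -126)
w2·Bw2 = 5924; w2·w2 = 1530; μ ≈ 5924/1530 = 3.8719

μ ≈ 3.8719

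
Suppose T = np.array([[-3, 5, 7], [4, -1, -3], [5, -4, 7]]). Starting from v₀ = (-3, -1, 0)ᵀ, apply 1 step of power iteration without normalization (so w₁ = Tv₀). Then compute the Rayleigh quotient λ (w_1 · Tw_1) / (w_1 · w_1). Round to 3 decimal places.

w1 = Tv₀ = (4, -11, -11)
Tw1 = (-144, 60, -13)
w1·Tw1 = 4·(-144) + (-11)·60 + (-11)·(-13) = -1093; w1·w1 = 4·4 + (-11)·(-11) + (-11)·(-11) = 258
λ ≈ -1093/258 = -4.236

-4.236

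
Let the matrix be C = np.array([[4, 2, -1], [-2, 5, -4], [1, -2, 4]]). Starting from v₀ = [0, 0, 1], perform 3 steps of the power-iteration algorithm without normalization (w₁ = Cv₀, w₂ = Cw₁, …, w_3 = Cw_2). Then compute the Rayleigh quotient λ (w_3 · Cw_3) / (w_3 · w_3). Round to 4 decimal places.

w1 = Cv₀ = (4·0 + 2·0 + (-1)·1; (-2)·0 + 5·0 + (-4)·1; 1·0 + (-2)·0 + 4·1) = (-1, -4, 4)
w2 = Cw1 = (4·(-1) + 2·(-4) + (-1)·4; (-2)·(-1) + 5·(-4) + (-4)·4; 1·(-1) + (-2)·(-4) + 4·4) = (-16, -34, 23)
w3 = Cw2 = (-155, -230, 144)
Cw3 = (-1224, -1416, 881)
w3·Cw3 = (-155)·(-1224) + (-230)·(-1416) + 144·881 = 642264; w3·w3 = (-155)·(-155) + (-230)·(-230) + 144·144 = 97661
λ ≈ 642264/97661 = 6.5765

λ ≈ 6.5765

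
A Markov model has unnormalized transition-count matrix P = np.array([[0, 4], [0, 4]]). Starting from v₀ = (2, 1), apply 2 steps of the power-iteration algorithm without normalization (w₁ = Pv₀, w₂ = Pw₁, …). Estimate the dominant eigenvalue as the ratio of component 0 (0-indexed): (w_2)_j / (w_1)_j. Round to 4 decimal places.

4.0000

w1 = Pv₀ = (4, 4)
w2 = Pw1 = (16, 16)
Ratio at component: 16 / 4 = 4.0000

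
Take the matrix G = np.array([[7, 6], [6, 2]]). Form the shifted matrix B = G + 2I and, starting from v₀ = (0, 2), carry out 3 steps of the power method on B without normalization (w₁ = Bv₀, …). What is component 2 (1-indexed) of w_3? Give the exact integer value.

B = G + 2I has rows (9, 6); (6, 4)
w1 = Bv₀ = (12, 8)
w2 = Bw1 = (156, 104)
w3 = Bw2 = (2028, 1352)
Requested component of w3: 1352

1352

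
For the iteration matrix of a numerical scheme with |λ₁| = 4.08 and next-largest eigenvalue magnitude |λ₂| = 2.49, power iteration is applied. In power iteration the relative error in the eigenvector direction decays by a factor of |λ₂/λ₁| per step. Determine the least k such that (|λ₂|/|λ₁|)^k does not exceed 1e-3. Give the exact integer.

|λ₂/λ₁| = 2.49/4.08 = 0.61029
Need k ≥ ln(1e-3) / ln(0.61029) = -6.9078 / -0.4938 ≈ 13.989
Smallest integer k satisfying the bound: 14

14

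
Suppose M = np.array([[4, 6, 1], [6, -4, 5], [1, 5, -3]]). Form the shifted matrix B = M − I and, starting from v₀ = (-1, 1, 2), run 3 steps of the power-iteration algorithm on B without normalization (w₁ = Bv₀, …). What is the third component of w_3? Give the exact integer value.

B = M − I has rows (3, 6, 1); (6, -5, 5); (1, 5, -4)
w1 = Bv₀ = (3·(-1) + 6·1 + 1·2; 6·(-1) + (-5)·1 + 5·2; 1·(-1) + 5·1 + (-4)·2) = (5, -1, -4)
w2 = Bw1 = (3·5 + 6·(-1) + 1·(-4); 6·5 + (-5)·(-1) + 5·(-4); 1·5 + 5·(-1) + (-4)·(-4)) = (5, 15, 16)
w3 = Bw2 = (121, 35, 16)
Requested component of w3: 16

16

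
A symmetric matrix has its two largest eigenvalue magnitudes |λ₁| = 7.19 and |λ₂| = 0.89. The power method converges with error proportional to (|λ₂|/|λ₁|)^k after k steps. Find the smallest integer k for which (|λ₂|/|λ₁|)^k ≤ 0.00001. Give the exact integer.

6

|λ₂/λ₁| = 0.89/7.19 = 0.12378
Need k ≥ ln(0.00001) / ln(0.12378) = -11.5129 / -2.0892 ≈ 5.511
Smallest integer k satisfying the bound: 6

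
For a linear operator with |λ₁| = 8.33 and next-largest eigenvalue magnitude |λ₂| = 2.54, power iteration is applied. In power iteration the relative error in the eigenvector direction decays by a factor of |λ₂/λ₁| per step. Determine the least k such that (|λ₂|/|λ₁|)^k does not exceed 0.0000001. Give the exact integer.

14

|λ₂/λ₁| = 2.54/8.33 = 0.30492
Need k ≥ ln(0.0000001) / ln(0.30492) = -16.1181 / -1.1877 ≈ 13.571
Smallest integer k satisfying the bound: 14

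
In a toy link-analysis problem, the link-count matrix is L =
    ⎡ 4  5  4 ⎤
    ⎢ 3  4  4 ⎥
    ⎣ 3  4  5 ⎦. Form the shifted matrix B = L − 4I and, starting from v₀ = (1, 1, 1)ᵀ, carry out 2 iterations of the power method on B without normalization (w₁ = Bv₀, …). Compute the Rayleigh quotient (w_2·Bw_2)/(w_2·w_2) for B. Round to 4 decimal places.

B = L − 4I has rows (0, 5, 4); (3, 0, 4); (3, 4, 1)
w1 = Bv₀ = (0·1 + 5·1 + 4·1; 3·1 + 0·1 + 4·1; 3·1 + 4·1 + 1·1) = (9, 7, 8)
w2 = Bw1 = (0·9 + 5·7 + 4·8; 3·9 + 0·7 + 4·8; 3·9 + 4·7 + 1·8) = (67, 59, 63)
Bw2 = (547, 453, 500)
w2·Bw2 = 94876; w2·w2 = 11939; μ ≈ 94876/11939 = 7.9467

μ ≈ 7.9467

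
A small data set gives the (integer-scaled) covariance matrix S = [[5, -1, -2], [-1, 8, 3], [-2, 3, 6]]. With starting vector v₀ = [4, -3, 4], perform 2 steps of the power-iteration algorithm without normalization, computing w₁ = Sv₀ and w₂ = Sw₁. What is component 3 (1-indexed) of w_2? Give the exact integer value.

w1 = Sv₀ = (5·4 + (-1)·(-3) + (-2)·4; (-1)·4 + 8·(-3) + 3·4; (-2)·4 + 3·(-3) + 6·4) = (15, -16, 7)
w2 = Sw1 = (5·15 + (-1)·(-16) + (-2)·7; (-1)·15 + 8·(-16) + 3·7; (-2)·15 + 3·(-16) + 6·7) = (77, -122, -36)
The requested component of w2 is -36.

-36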